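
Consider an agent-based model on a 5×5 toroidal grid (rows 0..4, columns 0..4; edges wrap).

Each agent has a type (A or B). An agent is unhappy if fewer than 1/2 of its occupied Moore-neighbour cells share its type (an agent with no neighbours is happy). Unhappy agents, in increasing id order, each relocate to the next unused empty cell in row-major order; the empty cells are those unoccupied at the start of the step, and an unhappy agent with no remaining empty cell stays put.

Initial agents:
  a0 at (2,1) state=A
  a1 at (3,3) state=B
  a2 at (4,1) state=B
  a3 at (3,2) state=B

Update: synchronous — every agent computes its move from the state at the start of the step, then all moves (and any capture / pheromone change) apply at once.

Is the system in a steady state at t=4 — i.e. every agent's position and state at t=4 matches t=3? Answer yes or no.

t=1: a0@(0,0):A a1@(3,3):B a2@(4,1):B a3@(3,2):B
t=2: a0@(0,1):A a1@(3,3):B a2@(4,1):B a3@(3,2):B
t=3: a0@(0,0):A a1@(3,3):B a2@(4,1):B a3@(3,2):B
t=4: a0@(0,1):A a1@(3,3):B a2@(4,1):B a3@(3,2):B

no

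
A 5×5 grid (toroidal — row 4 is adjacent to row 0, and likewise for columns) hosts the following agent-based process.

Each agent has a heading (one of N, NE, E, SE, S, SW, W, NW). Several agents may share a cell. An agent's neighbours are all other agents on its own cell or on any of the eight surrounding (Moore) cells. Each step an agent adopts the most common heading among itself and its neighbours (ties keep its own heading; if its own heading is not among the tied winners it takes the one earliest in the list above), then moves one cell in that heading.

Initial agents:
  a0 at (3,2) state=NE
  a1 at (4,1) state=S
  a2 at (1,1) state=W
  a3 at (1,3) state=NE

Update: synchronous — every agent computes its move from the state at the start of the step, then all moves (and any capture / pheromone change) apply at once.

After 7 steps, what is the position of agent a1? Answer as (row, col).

t=1: a0@(2,3):NE a1@(0,1):S a2@(1,0):W a3@(0,4):NE
t=2: a0@(1,4):NE a1@(1,1):S a2@(1,4):W a3@(4,0):NE
t=3: a0@(0,0):NE a1@(2,1):S a2@(1,3):W a3@(3,1):NE
t=4: a0@(4,1):NE a1@(3,1):S a2@(1,2):W a3@(2,2):NE
t=5: a0@(3,2):NE a1@(2,2):NE a2@(1,1):W a3@(1,3):NE
t=6: a0@(2,3):NE a1@(1,3):NE a2@(1,0):W a3@(0,4):NE
t=7: a0@(1,4):NE a1@(0,4):NE a2@(1,4):W a3@(4,0):NE

(0, 4)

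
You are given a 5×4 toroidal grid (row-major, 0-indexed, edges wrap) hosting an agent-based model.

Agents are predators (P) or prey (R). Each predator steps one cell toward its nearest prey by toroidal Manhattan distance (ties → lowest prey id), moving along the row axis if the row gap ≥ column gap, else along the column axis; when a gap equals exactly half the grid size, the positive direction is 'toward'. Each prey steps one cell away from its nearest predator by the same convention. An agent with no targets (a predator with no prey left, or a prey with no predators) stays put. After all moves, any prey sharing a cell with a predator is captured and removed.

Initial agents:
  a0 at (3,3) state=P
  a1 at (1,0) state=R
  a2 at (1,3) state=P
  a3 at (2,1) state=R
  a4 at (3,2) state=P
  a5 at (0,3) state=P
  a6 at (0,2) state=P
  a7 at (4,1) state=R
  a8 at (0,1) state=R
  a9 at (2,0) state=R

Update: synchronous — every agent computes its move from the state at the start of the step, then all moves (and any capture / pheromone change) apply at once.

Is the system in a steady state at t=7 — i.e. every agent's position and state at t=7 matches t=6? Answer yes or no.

t=1: a0@(2,3):P a1@(1,1):R a2@(1,0):P a3@(1,1):R a4@(2,2):P a5@(1,3):P a6@(0,1):P a8@(0,0):R
t=2: a0@(2,0):P a2@(1,1):P a4@(1,2):P a5@(1,0):P a6@(1,1):P a8@(4,0):R
t=3: a0@(3,0):P a2@(0,1):P a4@(0,2):P a5@(0,0):P a6@(0,1):P
t=4: (unchanged — steady state)

yes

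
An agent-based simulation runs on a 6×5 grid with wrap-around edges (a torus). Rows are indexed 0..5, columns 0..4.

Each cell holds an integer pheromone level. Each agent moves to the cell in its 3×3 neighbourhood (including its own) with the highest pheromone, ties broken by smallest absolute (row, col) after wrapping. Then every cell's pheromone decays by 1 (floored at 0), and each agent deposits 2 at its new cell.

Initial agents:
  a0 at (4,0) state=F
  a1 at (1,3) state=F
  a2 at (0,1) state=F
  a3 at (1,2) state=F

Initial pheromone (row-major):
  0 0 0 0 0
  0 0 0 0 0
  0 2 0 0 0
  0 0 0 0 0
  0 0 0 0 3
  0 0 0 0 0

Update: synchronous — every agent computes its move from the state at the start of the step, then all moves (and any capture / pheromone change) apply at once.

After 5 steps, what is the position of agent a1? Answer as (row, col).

(0, 2)

t=1: a0@(4,4) a1@(0,2) a2@(0,0) a3@(2,1) | pheromone: 2 0 2 0 0 / 0 0 0 0 0 / 0 3 0 0 0 / 0 0 0 0 0 / 0 0 0 0 4 / 0 0 0 0 0
t=2: a0@(4,4) a1@(0,2) a2@(0,0) a3@(2,1) | pheromone: 3 0 3 0 0 / 0 0 0 0 0 / 0 4 0 0 0 / 0 0 0 0 0 / 0 0 0 0 5 / 0 0 0 0 0
t=3: a0@(4,4) a1@(0,2) a2@(0,0) a3@(2,1) | pheromone: 4 0 4 0 0 / 0 0 0 0 0 / 0 5 0 0 0 / 0 0 0 0 0 / 0 0 0 0 6 / 0 0 0 0 0
t=4: a0@(4,4) a1@(0,2) a2@(0,0) a3@(2,1) | pheromone: 5 0 5 0 0 / 0 0 0 0 0 / 0 6 0 0 0 / 0 0 0 0 0 / 0 0 0 0 7 / 0 0 0 0 0
t=5: a0@(4,4) a1@(0,2) a2@(0,0) a3@(2,1) | pheromone: 6 0 6 0 0 / 0 0 0 0 0 / 0 7 0 0 0 / 0 0 0 0 0 / 0 0 0 0 8 / 0 0 0 0 0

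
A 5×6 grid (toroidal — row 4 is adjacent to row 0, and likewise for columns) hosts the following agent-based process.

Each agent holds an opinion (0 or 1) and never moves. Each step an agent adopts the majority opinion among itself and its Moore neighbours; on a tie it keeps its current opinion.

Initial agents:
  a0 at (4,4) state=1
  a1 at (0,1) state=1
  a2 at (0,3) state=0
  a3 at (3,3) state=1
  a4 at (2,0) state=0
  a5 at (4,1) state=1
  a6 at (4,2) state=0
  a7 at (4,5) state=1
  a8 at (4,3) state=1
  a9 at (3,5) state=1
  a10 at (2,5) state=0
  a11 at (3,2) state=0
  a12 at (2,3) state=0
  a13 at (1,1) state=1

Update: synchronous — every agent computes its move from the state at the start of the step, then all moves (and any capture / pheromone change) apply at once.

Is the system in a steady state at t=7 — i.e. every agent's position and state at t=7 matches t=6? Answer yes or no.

yes

t=1: a0@(4,4):1 a1@(0,1):1 a2@(0,3):0 a3@(3,3):1 a4@(2,0):0 a5@(4,1):1 a6@(4,2):1 a7@(4,5):1 a8@(4,3):1 a9@(3,5):1 a10@(2,5):0 a11@(3,2):0 a12@(2,3):0 a13@(1,1):1
t=2: a0@(4,4):1 a1@(0,1):1 a2@(0,3):1 a3@(3,3):1 a4@(2,0):0 a5@(4,1):1 a6@(4,2):1 a7@(4,5):1 a8@(4,3):1 a9@(3,5):1 a10@(2,5):0 a11@(3,2):1 a12@(2,3):0 a13@(1,1):1
t=3: a0@(4,4):1 a1@(0,1):1 a2@(0,3):1 a3@(3,3):1 a4@(2,0):0 a5@(4,1):1 a6@(4,2):1 a7@(4,5):1 a8@(4,3):1 a9@(3,5):1 a10@(2,5):0 a11@(3,2):1 a12@(2,3):1 a13@(1,1):1
t=4: (unchanged — steady state)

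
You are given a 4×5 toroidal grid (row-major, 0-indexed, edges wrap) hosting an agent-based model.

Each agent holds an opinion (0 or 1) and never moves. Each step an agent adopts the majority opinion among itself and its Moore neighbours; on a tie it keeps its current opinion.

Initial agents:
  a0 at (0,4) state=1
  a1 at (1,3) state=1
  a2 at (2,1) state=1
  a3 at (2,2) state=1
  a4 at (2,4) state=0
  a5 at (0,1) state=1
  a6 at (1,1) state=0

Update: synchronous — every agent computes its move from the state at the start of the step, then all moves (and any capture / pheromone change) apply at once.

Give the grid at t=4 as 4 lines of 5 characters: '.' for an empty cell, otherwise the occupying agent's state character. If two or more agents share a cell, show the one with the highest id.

t=1: a0@(0,4):1 a1@(1,3):1 a2@(2,1):1 a3@(2,2):1 a4@(2,4):0 a5@(0,1):1 a6@(1,1):1
t=2: (unchanged — steady state)

.1..1
.1.1.
.11.0
.....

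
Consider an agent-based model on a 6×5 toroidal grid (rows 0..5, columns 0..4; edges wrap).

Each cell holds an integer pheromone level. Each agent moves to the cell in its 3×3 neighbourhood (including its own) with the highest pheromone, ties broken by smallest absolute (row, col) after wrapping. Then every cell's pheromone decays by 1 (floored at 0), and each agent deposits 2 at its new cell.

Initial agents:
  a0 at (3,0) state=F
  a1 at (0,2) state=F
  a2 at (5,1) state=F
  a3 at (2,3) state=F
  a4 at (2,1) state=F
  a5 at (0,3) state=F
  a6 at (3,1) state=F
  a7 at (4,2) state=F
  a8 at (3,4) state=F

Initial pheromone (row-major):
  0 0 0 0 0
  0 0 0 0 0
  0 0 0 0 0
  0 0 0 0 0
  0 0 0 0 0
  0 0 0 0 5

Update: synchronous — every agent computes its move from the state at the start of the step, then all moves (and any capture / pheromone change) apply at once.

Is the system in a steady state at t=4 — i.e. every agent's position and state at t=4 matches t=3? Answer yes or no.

no

t=1: a0@(2,0) a1@(0,1) a2@(0,0) a3@(1,2) a4@(1,0) a5@(5,4) a6@(2,0) a7@(3,1) a8@(2,0) | pheromone: 2 2 0 0 0 / 2 0 2 0 0 / 6 0 0 0 0 / 0 2 0 0 0 / 0 0 0 0 0 / 0 0 0 0 6
t=2: a0@(2,0) a1@(0,0) a2@(5,4) a3@(0,1) a4@(2,0) a5@(5,4) a6@(2,0) a7@(2,0) a8@(2,0) | pheromone: 3 3 0 0 0 / 1 0 1 0 0 / 15 0 0 0 0 / 0 1 0 0 0 / 0 0 0 0 0 / 0 0 0 0 9
t=3: a0@(2,0) a1@(5,4) a2@(5,4) a3@(0,0) a4@(2,0) a5@(5,4) a6@(2,0) a7@(2,0) a8@(2,0) | pheromone: 4 2 0 0 0 / 0 0 0 0 0 / 24 0 0 0 0 / 0 0 0 0 0 / 0 0 0 0 0 / 0 0 0 0 14
t=4: a0@(2,0) a1@(5,4) a2@(5,4) a3@(5,4) a4@(2,0) a5@(5,4) a6@(2,0) a7@(2,0) a8@(2,0) | pheromone: 3 1 0 0 0 / 0 0 0 0 0 / 33 0 0 0 0 / 0 0 0 0 0 / 0 0 0 0 0 / 0 0 0 0 21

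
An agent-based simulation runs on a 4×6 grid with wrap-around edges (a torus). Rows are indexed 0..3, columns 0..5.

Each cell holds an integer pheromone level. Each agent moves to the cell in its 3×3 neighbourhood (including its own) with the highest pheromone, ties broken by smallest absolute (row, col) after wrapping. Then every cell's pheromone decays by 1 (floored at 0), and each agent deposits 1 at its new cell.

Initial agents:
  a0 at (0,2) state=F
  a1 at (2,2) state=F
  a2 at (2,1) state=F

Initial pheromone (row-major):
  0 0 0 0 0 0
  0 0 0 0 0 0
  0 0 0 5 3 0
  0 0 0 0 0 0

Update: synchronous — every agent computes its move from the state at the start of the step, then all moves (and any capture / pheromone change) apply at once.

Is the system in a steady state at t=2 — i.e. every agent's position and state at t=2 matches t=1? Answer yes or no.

no

t=1: a0@(0,1) a1@(2,3) a2@(1,0) | pheromone: 0 1 0 0 0 0 / 1 0 0 0 0 0 / 0 0 0 5 2 0 / 0 0 0 0 0 0
t=2: a0@(0,1) a1@(2,3) a2@(0,1) | pheromone: 0 2 0 0 0 0 / 0 0 0 0 0 0 / 0 0 0 5 1 0 / 0 0 0 0 0 0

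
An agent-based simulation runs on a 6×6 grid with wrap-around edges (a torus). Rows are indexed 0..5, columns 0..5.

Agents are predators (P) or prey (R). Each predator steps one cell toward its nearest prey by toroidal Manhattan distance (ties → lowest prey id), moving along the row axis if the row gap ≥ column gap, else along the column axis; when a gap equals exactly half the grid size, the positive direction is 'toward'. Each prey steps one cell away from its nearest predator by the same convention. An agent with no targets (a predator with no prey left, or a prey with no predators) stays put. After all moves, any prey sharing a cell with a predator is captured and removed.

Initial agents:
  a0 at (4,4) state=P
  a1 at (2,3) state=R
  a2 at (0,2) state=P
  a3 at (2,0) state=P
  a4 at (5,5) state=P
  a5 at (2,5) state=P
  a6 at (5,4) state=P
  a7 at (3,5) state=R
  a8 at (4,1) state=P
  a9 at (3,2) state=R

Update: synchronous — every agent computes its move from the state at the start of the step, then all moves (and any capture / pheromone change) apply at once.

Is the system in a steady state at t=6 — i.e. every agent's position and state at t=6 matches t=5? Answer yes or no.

yes

t=1: a0@(3,4):P a1@(2,2):R a2@(1,2):P a3@(3,0):P a4@(4,5):P a5@(3,5):P a6@(4,4):P a8@(3,1):P a9@(2,2):R
t=2: a0@(3,3):P a1@(3,2):R a2@(2,2):P a3@(3,1):P a4@(4,0):P a5@(3,0):P a6@(3,4):P a8@(2,1):P a9@(3,2):R
t=3: a0@(3,2):P a2@(3,2):P a3@(3,2):P a4@(4,1):P a5@(3,1):P a6@(3,3):P a8@(3,1):P
t=4: (unchanged — steady state)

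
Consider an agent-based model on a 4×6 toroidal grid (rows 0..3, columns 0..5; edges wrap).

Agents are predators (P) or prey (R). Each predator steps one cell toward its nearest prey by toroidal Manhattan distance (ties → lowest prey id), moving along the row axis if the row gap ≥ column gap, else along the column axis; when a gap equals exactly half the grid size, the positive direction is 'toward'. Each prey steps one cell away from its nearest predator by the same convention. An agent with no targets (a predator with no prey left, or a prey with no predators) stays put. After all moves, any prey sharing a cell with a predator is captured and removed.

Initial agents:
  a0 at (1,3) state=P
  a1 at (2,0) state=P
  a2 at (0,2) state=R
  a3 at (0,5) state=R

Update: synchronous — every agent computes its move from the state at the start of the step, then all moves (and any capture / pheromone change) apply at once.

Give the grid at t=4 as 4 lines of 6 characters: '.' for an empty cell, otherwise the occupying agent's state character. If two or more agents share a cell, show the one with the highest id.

t=1: a0@(0,3):P a1@(3,0):P a2@(3,2):R a3@(0,0):R
t=2: a0@(3,3):P a1@(0,0):P a2@(2,2):R a3@(1,0):R
t=3: a0@(2,3):P a1@(1,0):P a2@(1,2):R a3@(2,0):R
t=4: a0@(1,3):P a1@(2,0):P a2@(0,2):R a3@(3,0):R

..R...
...P..
P.....
R.....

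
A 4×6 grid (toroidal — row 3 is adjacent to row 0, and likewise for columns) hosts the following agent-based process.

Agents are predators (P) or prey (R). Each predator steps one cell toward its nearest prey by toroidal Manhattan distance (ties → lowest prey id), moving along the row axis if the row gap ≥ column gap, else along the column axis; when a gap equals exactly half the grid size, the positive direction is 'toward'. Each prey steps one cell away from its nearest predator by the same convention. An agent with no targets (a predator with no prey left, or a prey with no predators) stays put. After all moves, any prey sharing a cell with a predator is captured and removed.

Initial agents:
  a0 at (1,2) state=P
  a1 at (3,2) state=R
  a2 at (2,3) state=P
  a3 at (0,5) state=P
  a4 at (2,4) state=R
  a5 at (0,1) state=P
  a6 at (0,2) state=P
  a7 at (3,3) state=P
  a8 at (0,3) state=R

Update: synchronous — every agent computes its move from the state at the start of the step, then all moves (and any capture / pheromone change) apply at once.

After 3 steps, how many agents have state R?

1

t=1: a0@(2,2):P a2@(2,4):P a3@(0,4):P a4@(2,5):R a5@(3,1):P a6@(3,2):P a7@(3,2):P
t=2: a0@(2,3):P a2@(2,5):P a3@(1,4):P a4@(2,0):R a5@(3,0):P a6@(3,3):P a7@(3,3):P
t=3: a0@(2,4):P a2@(2,0):P a3@(1,5):P a4@(2,1):R a5@(2,0):P a6@(3,4):P a7@(3,4):P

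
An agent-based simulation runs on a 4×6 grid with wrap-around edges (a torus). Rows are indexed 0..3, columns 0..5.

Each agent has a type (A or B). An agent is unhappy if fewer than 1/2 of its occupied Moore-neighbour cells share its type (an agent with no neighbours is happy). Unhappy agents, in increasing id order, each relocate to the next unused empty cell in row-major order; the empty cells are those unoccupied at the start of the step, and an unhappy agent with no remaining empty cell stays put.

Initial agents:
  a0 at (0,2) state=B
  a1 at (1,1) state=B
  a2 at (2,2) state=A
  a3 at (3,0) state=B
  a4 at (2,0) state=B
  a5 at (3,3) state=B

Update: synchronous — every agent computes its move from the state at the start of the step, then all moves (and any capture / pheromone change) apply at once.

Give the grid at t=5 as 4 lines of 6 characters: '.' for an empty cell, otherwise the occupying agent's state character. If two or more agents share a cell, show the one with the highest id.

A.B...
.B....
B.....
B..B..

t=1: a0@(0,2):B a1@(1,1):B a2@(0,0):A a3@(3,0):B a4@(2,0):B a5@(3,3):B
t=2: a0@(0,2):B a1@(1,1):B a2@(0,1):A a3@(3,0):B a4@(2,0):B a5@(3,3):B
t=3: a0@(0,2):B a1@(1,1):B a2@(0,0):A a3@(3,0):B a4@(2,0):B a5@(3,3):B
t=4: a0@(0,2):B a1@(1,1):B a2@(0,1):A a3@(3,0):B a4@(2,0):B a5@(3,3):B
t=5: a0@(0,2):B a1@(1,1):B a2@(0,0):A a3@(3,0):B a4@(2,0):B a5@(3,3):B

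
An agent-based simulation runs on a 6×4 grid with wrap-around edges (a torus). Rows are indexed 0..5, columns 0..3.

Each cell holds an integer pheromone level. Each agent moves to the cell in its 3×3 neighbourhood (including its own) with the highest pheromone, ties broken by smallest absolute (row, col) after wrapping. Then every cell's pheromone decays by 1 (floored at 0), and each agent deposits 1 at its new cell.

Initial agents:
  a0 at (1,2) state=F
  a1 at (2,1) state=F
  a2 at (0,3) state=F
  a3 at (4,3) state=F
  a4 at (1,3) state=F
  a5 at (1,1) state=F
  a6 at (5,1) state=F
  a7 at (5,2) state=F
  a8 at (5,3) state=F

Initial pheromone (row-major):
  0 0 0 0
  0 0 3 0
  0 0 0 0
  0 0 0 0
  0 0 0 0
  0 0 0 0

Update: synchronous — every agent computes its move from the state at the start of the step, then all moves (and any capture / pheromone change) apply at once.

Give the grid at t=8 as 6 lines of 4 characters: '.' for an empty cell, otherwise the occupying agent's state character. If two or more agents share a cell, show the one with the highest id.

t=1: a0@(1,2) a1@(1,2) a2@(1,2) a3@(3,0) a4@(1,2) a5@(1,2) a6@(0,0) a7@(0,1) a8@(0,0) | pheromone: 2 1 0 0 / 0 0 7 0 / 0 0 0 0 / 1 0 0 0 / 0 0 0 0 / 0 0 0 0
t=2: a0@(1,2) a1@(1,2) a2@(1,2) a3@(3,0) a4@(1,2) a5@(1,2) a6@(0,0) a7@(1,2) a8@(0,0) | pheromone: 3 0 0 0 / 0 0 12 0 / 0 0 0 0 / 1 0 0 0 / 0 0 0 0 / 0 0 0 0
t=3: a0@(1,2) a1@(1,2) a2@(1,2) a3@(3,0) a4@(1,2) a5@(1,2) a6@(0,0) a7@(1,2) a8@(0,0) | pheromone: 4 0 0 0 / 0 0 17 0 / 0 0 0 0 / 1 0 0 0 / 0 0 0 0 / 0 0 0 0
t=4: a0@(1,2) a1@(1,2) a2@(1,2) a3@(3,0) a4@(1,2) a5@(1,2) a6@(0,0) a7@(1,2) a8@(0,0) | pheromone: 5 0 0 0 / 0 0 22 0 / 0 0 0 0 / 1 0 0 0 / 0 0 0 0 / 0 0 0 0
t=5: a0@(1,2) a1@(1,2) a2@(1,2) a3@(3,0) a4@(1,2) a5@(1,2) a6@(0,0) a7@(1,2) a8@(0,0) | pheromone: 6 0 0 0 / 0 0 27 0 / 0 0 0 0 / 1 0 0 0 / 0 0 0 0 / 0 0 0 0
t=6: a0@(1,2) a1@(1,2) a2@(1,2) a3@(3,0) a4@(1,2) a5@(1,2) a6@(0,0) a7@(1,2) a8@(0,0) | pheromone: 7 0 0 0 / 0 0 32 0 / 0 0 0 0 / 1 0 0 0 / 0 0 0 0 / 0 0 0 0
t=7: a0@(1,2) a1@(1,2) a2@(1,2) a3@(3,0) a4@(1,2) a5@(1,2) a6@(0,0) a7@(1,2) a8@(0,0) | pheromone: 8 0 0 0 / 0 0 37 0 / 0 0 0 0 / 1 0 0 0 / 0 0 0 0 / 0 0 0 0
t=8: a0@(1,2) a1@(1,2) a2@(1,2) a3@(3,0) a4@(1,2) a5@(1,2) a6@(0,0) a7@(1,2) a8@(0,0) | pheromone: 9 0 0 0 / 0 0 42 0 / 0 0 0 0 / 1 0 0 0 / 0 0 0 0 / 0 0 0 0

F...
..F.
....
F...
....
....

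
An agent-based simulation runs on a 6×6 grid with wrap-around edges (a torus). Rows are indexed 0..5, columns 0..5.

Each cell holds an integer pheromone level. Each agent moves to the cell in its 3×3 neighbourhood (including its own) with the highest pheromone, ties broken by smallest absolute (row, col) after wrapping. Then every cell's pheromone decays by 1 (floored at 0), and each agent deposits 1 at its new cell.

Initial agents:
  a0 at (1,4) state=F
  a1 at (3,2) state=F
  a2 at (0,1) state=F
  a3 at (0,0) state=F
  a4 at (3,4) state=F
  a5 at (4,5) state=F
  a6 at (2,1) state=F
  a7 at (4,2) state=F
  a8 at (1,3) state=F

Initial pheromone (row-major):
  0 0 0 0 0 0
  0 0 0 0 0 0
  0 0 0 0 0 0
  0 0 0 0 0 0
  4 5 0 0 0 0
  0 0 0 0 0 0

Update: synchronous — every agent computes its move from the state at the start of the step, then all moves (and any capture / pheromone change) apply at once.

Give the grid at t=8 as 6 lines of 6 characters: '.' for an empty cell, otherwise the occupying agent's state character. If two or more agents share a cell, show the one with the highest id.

t=1: a0@(0,3) a1@(4,1) a2@(0,0) a3@(0,0) a4@(2,3) a5@(4,0) a6@(1,0) a7@(4,1) a8@(0,2) | pheromone: 2 0 1 1 0 0 / 1 0 0 0 0 0 / 0 0 0 1 0 0 / 0 0 0 0 0 0 / 4 6 0 0 0 0 / 0 0 0 0 0 0
t=2: a0@(0,2) a1@(4,1) a2@(0,0) a3@(0,0) a4@(2,3) a5@(4,1) a6@(0,0) a7@(4,1) a8@(0,2) | pheromone: 4 0 2 0 0 0 / 0 0 0 0 0 0 / 0 0 0 1 0 0 / 0 0 0 0 0 0 / 3 8 0 0 0 0 / 0 0 0 0 0 0
t=3: a0@(0,2) a1@(4,1) a2@(0,0) a3@(0,0) a4@(2,3) a5@(4,1) a6@(0,0) a7@(4,1) a8@(0,2) | pheromone: 6 0 3 0 0 0 / 0 0 0 0 0 0 / 0 0 0 1 0 0 / 0 0 0 0 0 0 / 2 10 0 0 0 0 / 0 0 0 0 0 0
t=4: a0@(0,2) a1@(4,1) a2@(0,0) a3@(0,0) a4@(2,3) a5@(4,1) a6@(0,0) a7@(4,1) a8@(0,2) | pheromone: 8 0 4 0 0 0 / 0 0 0 0 0 0 / 0 0 0 1 0 0 / 0 0 0 0 0 0 / 1 12 0 0 0 0 / 0 0 0 0 0 0
t=5: a0@(0,2) a1@(4,1) a2@(0,0) a3@(0,0) a4@(2,3) a5@(4,1) a6@(0,0) a7@(4,1) a8@(0,2) | pheromone: 10 0 5 0 0 0 / 0 0 0 0 0 0 / 0 0 0 1 0 0 / 0 0 0 0 0 0 / 0 14 0 0 0 0 / 0 0 0 0 0 0
t=6: a0@(0,2) a1@(4,1) a2@(0,0) a3@(0,0) a4@(2,3) a5@(4,1) a6@(0,0) a7@(4,1) a8@(0,2) | pheromone: 12 0 6 0 0 0 / 0 0 0 0 0 0 / 0 0 0 1 0 0 / 0 0 0 0 0 0 / 0 16 0 0 0 0 / 0 0 0 0 0 0
t=7: a0@(0,2) a1@(4,1) a2@(0,0) a3@(0,0) a4@(2,3) a5@(4,1) a6@(0,0) a7@(4,1) a8@(0,2) | pheromone: 14 0 7 0 0 0 / 0 0 0 0 0 0 / 0 0 0 1 0 0 / 0 0 0 0 0 0 / 0 18 0 0 0 0 / 0 0 0 0 0 0
t=8: a0@(0,2) a1@(4,1) a2@(0,0) a3@(0,0) a4@(2,3) a5@(4,1) a6@(0,0) a7@(4,1) a8@(0,2) | pheromone: 16 0 8 0 0 0 / 0 0 0 0 0 0 / 0 0 0 1 0 0 / 0 0 0 0 0 0 / 0 20 0 0 0 0 / 0 0 0 0 0 0

F.F...
......
...F..
......
.F....
......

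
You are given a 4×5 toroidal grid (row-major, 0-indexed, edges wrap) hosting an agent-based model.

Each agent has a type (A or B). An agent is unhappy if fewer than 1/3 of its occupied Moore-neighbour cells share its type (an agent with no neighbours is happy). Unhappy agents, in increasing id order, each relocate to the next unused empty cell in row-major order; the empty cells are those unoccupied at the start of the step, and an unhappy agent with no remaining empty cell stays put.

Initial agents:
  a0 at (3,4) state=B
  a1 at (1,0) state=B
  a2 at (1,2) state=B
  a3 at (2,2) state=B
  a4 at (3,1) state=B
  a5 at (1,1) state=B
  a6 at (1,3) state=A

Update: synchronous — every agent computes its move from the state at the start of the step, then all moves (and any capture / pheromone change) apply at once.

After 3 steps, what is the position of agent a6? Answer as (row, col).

t=1: a0@(3,4):B a1@(1,0):B a2@(1,2):B a3@(2,2):B a4@(3,1):B a5@(1,1):B a6@(0,0):A
t=2: a0@(0,1):B a1@(1,0):B a2@(1,2):B a3@(2,2):B a4@(3,1):B a5@(1,1):B a6@(0,2):A
t=3: a0@(0,1):B a1@(1,0):B a2@(1,2):B a3@(2,2):B a4@(3,1):B a5@(1,1):B a6@(0,0):A

(0, 0)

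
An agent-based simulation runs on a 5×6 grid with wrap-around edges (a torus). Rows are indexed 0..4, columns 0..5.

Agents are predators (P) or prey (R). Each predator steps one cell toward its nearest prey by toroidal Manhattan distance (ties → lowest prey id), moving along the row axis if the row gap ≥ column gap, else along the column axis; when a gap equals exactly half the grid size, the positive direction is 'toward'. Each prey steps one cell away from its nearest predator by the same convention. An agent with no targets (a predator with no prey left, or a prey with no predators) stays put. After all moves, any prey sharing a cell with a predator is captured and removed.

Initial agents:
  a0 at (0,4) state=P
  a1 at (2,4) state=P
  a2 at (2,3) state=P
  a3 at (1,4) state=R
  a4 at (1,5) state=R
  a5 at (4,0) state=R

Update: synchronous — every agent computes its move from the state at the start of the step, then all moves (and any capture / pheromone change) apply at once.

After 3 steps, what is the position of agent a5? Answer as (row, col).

t=1: a0@(1,4):P a1@(1,4):P a2@(1,3):P a3@(2,4):R a4@(2,5):R a5@(4,1):R
t=2: a0@(2,4):P a1@(2,4):P a2@(2,3):P a3@(3,4):R a4@(3,5):R a5@(3,1):R
t=3: a0@(3,4):P a1@(3,4):P a2@(3,3):P a3@(4,4):R a4@(4,5):R a5@(3,0):R

(3, 0)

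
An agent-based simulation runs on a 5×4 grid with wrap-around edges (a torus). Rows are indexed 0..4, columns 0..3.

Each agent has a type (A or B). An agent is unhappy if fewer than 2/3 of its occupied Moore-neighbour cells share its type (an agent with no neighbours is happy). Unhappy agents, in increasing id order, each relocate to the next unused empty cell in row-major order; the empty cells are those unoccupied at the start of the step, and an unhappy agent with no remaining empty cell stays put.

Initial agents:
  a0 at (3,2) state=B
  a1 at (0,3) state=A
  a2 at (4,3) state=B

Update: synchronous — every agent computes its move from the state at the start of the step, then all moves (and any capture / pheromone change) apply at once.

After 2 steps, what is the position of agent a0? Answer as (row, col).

t=1: a0@(3,2):B a1@(0,0):A a2@(0,1):B
t=2: a0@(3,2):B a1@(0,2):A a2@(0,3):B

(3, 2)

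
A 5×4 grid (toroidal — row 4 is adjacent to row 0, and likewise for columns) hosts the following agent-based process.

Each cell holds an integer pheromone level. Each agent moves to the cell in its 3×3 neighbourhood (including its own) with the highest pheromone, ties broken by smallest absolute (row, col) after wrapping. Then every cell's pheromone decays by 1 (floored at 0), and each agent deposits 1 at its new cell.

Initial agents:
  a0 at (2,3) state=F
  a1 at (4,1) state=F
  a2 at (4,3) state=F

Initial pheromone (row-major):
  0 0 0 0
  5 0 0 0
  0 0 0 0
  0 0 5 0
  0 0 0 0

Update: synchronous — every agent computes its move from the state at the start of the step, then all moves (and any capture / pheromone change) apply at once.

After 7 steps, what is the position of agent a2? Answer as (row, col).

t=1: a0@(1,0) a1@(3,2) a2@(3,2) | pheromone: 0 0 0 0 / 5 0 0 0 / 0 0 0 0 / 0 0 6 0 / 0 0 0 0
t=2: a0@(1,0) a1@(3,2) a2@(3,2) | pheromone: 0 0 0 0 / 5 0 0 0 / 0 0 0 0 / 0 0 7 0 / 0 0 0 0
t=3: a0@(1,0) a1@(3,2) a2@(3,2) | pheromone: 0 0 0 0 / 5 0 0 0 / 0 0 0 0 / 0 0 8 0 / 0 0 0 0
t=4: a0@(1,0) a1@(3,2) a2@(3,2) | pheromone: 0 0 0 0 / 5 0 0 0 / 0 0 0 0 / 0 0 9 0 / 0 0 0 0
t=5: a0@(1,0) a1@(3,2) a2@(3,2) | pheromone: 0 0 0 0 / 5 0 0 0 / 0 0 0 0 / 0 0 10 0 / 0 0 0 0
t=6: a0@(1,0) a1@(3,2) a2@(3,2) | pheromone: 0 0 0 0 / 5 0 0 0 / 0 0 0 0 / 0 0 11 0 / 0 0 0 0
t=7: a0@(1,0) a1@(3,2) a2@(3,2) | pheromone: 0 0 0 0 / 5 0 0 0 / 0 0 0 0 / 0 0 12 0 / 0 0 0 0

(3, 2)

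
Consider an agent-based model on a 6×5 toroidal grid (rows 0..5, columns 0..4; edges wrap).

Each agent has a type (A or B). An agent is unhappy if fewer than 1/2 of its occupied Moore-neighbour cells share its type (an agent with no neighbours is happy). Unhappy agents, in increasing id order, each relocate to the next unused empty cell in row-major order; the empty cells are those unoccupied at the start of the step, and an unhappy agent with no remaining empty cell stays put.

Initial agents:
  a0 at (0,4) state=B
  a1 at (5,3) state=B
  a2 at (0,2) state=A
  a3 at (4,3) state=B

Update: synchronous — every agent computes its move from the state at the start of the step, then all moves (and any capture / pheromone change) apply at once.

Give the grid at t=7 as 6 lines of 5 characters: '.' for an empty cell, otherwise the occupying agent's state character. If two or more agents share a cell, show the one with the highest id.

t=1: a0@(0,4):B a1@(5,3):B a2@(0,0):A a3@(4,3):B
t=2: a0@(0,4):B a1@(5,3):B a2@(0,1):A a3@(4,3):B
t=3: (unchanged — steady state)

.A..B
.....
.....
.....
...B.
...B.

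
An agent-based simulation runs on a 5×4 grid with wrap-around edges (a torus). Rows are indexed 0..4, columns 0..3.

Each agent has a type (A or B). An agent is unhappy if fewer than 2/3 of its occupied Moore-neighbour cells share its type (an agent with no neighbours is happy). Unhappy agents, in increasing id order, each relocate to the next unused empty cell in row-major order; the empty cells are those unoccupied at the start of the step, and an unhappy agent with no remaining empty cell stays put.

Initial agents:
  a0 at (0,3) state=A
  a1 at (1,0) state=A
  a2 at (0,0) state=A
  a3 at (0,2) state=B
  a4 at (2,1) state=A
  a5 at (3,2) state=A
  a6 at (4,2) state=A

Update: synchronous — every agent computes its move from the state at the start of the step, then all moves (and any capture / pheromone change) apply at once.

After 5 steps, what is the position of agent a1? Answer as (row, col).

(1, 0)

t=1: a0@(0,3):A a1@(1,0):A a2@(0,0):A a3@(0,1):B a4@(2,1):A a5@(3,2):A a6@(4,2):A
t=2: a0@(0,3):A a1@(1,0):A a2@(0,0):A a3@(0,2):B a4@(2,1):A a5@(3,2):A a6@(4,2):A
t=3: a0@(0,3):A a1@(1,0):A a2@(0,0):A a3@(0,1):B a4@(2,1):A a5@(3,2):A a6@(4,2):A
t=4: a0@(0,3):A a1@(1,0):A a2@(0,0):A a3@(0,2):B a4@(2,1):A a5@(3,2):A a6@(4,2):A
t=5: a0@(0,3):A a1@(1,0):A a2@(0,0):A a3@(0,1):B a4@(2,1):A a5@(3,2):A a6@(4,2):A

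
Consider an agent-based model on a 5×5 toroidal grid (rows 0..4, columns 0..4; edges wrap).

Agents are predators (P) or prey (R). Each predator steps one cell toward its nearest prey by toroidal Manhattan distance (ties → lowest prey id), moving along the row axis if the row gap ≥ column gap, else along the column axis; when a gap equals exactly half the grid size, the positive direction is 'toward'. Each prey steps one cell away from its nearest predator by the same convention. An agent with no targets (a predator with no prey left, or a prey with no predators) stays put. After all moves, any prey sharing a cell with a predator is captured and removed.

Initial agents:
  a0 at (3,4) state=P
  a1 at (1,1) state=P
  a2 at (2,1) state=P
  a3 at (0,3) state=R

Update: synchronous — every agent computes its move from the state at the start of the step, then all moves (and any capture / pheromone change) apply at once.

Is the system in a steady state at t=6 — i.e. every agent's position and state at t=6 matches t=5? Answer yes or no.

no

t=1: a0@(4,4):P a1@(1,2):P a2@(1,1):P a3@(1,3):R
t=2: a0@(0,4):P a1@(1,3):P a2@(1,2):P a3@(1,4):R
t=3: a0@(1,4):P a1@(1,4):P a2@(1,3):P a3@(2,4):R
t=4: a0@(2,4):P a1@(2,4):P a2@(2,3):P a3@(3,4):R
t=5: a0@(3,4):P a1@(3,4):P a2@(3,3):P a3@(4,4):R
t=6: a0@(4,4):P a1@(4,4):P a2@(4,3):P a3@(0,4):R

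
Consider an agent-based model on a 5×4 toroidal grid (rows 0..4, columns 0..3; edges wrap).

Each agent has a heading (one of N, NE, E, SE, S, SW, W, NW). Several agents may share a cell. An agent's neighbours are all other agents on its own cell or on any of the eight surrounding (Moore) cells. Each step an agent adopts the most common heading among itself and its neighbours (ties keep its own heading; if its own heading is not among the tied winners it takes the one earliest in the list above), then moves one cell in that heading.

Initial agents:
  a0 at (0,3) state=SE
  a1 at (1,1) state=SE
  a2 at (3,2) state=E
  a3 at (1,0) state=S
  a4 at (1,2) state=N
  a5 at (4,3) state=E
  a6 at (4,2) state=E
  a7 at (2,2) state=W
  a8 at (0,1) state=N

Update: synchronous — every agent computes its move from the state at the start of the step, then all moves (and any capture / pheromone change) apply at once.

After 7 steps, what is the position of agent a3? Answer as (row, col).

t=1: a0@(0,0):E a1@(0,1):N a2@(3,3):E a3@(2,1):SE a4@(0,2):N a5@(4,0):E a6@(4,3):E a7@(2,1):W a8@(4,1):N
t=2: a0@(0,1):E a1@(4,1):N a2@(3,0):E a3@(3,2):SE a4@(4,2):N a5@(4,1):E a6@(4,0):E a7@(2,0):W a8@(3,1):N
t=3: a0@(0,2):E a1@(4,2):E a2@(3,1):E a3@(2,2):N a4@(3,2):N a5@(4,2):E a6@(4,1):E a7@(2,3):W a8@(2,1):N
t=4: a0@(0,3):E a1@(4,3):E a2@(3,2):E a3@(1,2):N a4@(3,3):E a5@(4,3):E a6@(4,2):E a7@(1,3):N a8@(1,1):N
t=5: a0@(0,0):E a1@(4,0):E a2@(3,3):E a3@(0,2):N a4@(3,0):E a5@(4,0):E a6@(4,3):E a7@(0,3):N a8@(0,1):N
t=6: a0@(0,1):E a1@(4,1):E a2@(3,0):E a3@(4,2):N a4@(3,1):E a5@(4,1):E a6@(4,0):E a7@(0,0):E a8@(0,2):E
t=7: a0@(0,2):E a1@(4,2):E a2@(3,1):E a3@(4,3):E a4@(3,2):E a5@(4,2):E a6@(4,1):E a7@(0,1):E a8@(0,3):E

(4, 3)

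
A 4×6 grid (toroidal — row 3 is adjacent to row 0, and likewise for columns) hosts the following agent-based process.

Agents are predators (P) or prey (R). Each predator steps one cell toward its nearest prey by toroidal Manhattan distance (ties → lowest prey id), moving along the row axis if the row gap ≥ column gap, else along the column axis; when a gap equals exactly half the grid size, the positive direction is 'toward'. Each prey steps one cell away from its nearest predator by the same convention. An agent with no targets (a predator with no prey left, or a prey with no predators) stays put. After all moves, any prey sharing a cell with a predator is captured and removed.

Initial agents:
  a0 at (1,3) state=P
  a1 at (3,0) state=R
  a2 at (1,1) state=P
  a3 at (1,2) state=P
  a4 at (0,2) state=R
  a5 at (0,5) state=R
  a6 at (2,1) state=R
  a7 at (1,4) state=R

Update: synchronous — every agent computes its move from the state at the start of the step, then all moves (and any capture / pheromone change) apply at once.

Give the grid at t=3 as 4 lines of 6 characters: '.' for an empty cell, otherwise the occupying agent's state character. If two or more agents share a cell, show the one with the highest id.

......
.RR...
..P..P
.....R

t=1: a0@(1,4):P a1@(2,0):R a2@(2,1):P a3@(0,2):P a4@(3,2):R a5@(0,0):R a6@(3,1):R a7@(1,5):R
t=2: a0@(1,5):P a1@(2,5):R a2@(2,0):P a3@(3,2):P a4@(2,2):R a5@(0,5):R a6@(0,1):R a7@(1,0):R
t=3: a0@(2,5):P a1@(3,5):R a2@(2,5):P a3@(2,2):P a4@(1,2):R a5@(3,5):R a6@(1,1):R a7@(1,1):R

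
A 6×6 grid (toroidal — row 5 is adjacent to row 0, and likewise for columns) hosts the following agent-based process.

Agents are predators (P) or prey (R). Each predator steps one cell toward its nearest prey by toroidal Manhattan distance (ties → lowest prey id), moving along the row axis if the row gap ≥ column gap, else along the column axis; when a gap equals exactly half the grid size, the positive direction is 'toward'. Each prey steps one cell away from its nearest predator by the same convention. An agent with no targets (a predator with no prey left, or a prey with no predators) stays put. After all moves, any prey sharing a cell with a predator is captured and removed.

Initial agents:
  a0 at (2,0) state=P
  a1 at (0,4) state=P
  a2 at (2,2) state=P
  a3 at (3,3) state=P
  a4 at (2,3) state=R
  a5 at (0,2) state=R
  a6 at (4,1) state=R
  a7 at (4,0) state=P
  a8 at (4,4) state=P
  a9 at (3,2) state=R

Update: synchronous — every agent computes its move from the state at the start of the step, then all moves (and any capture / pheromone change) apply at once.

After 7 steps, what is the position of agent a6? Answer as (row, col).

t=1: a0@(2,1):P a1@(0,3):P a2@(2,3):P a3@(2,3):P a4@(2,4):R a5@(0,1):R a6@(4,2):R a7@(4,1):P a8@(3,4):P a9@(4,2):R
t=2: a0@(1,1):P a1@(0,2):P a2@(2,4):P a3@(2,4):P a4@(2,5):R a5@(5,1):R a6@(4,3):R a7@(4,2):P a8@(2,4):P a9@(4,3):R
t=3: a0@(0,1):P a1@(5,2):P a2@(2,5):P a3@(2,5):P a4@(2,0):R a5@(4,1):R a6@(4,4):R a7@(4,3):P a8@(2,5):P a9@(4,4):R
t=4: a0@(5,1):P a1@(4,2):P a2@(2,0):P a3@(2,0):P a4@(2,1):R a5@(3,1):R a6@(4,5):R a7@(4,4):P a8@(2,0):P a9@(4,5):R
t=5: a0@(4,1):P a1@(3,2):P a2@(2,1):P a3@(2,1):P a4@(2,2):R a6@(4,0):R a7@(4,5):P a8@(2,1):P a9@(4,0):R
t=6: a0@(4,0):P a1@(2,2):P a2@(2,2):P a3@(2,2):P a4@(1,2):R a6@(4,5):R a7@(4,0):P a8@(2,2):P a9@(4,5):R
t=7: a0@(4,5):P a1@(1,2):P a2@(1,2):P a3@(1,2):P a4@(0,2):R a6@(4,4):R a7@(4,5):P a8@(1,2):P a9@(4,4):R

(4, 4)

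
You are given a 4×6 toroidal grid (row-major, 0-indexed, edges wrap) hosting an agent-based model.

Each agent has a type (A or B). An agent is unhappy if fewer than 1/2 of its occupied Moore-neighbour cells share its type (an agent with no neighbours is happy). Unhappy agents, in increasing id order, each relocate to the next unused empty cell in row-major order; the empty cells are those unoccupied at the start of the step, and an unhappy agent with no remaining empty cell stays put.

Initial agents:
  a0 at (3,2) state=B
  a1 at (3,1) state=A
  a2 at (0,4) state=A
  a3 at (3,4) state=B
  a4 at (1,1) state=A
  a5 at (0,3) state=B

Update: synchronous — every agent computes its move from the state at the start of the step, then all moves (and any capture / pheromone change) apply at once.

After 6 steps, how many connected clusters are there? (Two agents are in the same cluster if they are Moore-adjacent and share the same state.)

t=1: a0@(3,2):B a1@(0,0):A a2@(0,1):A a3@(3,4):B a4@(1,1):A a5@(0,3):B
t=2: (unchanged — steady state)

2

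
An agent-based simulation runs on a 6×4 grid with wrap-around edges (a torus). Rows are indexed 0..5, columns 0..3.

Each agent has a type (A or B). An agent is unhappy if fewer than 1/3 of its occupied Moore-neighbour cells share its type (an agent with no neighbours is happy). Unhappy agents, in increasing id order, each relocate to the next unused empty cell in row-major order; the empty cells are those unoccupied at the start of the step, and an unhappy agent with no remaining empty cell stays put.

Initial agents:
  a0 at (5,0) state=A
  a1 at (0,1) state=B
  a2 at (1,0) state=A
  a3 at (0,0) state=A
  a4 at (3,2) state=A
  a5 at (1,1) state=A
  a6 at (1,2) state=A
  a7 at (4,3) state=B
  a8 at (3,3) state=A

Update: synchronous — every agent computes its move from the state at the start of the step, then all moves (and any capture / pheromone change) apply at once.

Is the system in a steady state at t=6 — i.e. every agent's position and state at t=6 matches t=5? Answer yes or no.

no

t=1: a0@(5,0):A a1@(0,2):B a2@(1,0):A a3@(0,0):A a4@(3,2):A a5@(1,1):A a6@(1,2):A a7@(0,3):B a8@(3,3):A
t=2: a0@(5,0):A a1@(0,2):B a2@(1,0):A a3@(0,0):A a4@(3,2):A a5@(1,1):A a6@(1,2):A a7@(0,1):B a8@(3,3):A
t=3: a0@(5,0):A a1@(0,2):B a2@(1,0):A a3@(0,0):A a4@(3,2):A a5@(1,1):A a6@(1,2):A a7@(0,3):B a8@(3,3):A
t=4: a0@(5,0):A a1@(0,2):B a2@(1,0):A a3@(0,0):A a4@(3,2):A a5@(1,1):A a6@(1,2):A a7@(0,1):B a8@(3,3):A
t=5: a0@(5,0):A a1@(0,2):B a2@(1,0):A a3@(0,0):A a4@(3,2):A a5@(1,1):A a6@(1,2):A a7@(0,3):B a8@(3,3):A
t=6: a0@(5,0):A a1@(0,2):B a2@(1,0):A a3@(0,0):A a4@(3,2):A a5@(1,1):A a6@(1,2):A a7@(0,1):B a8@(3,3):A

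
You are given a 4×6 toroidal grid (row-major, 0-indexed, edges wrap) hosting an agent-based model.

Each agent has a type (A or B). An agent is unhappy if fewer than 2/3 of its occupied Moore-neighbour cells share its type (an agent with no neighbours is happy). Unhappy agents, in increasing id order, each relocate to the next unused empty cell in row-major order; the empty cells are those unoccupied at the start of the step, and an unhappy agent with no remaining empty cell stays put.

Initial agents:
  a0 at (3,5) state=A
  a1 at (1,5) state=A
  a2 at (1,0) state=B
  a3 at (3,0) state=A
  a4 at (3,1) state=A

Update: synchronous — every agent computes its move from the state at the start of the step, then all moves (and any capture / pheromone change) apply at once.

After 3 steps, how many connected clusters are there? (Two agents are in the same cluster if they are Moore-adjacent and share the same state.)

2

t=1: a0@(3,5):A a1@(0,0):A a2@(0,1):B a3@(3,0):A a4@(3,1):A
t=2: a0@(3,5):A a1@(0,0):A a2@(0,2):B a3@(3,0):A a4@(3,1):A
t=3: a0@(3,5):A a1@(0,0):A a2@(0,1):B a3@(3,0):A a4@(3,1):A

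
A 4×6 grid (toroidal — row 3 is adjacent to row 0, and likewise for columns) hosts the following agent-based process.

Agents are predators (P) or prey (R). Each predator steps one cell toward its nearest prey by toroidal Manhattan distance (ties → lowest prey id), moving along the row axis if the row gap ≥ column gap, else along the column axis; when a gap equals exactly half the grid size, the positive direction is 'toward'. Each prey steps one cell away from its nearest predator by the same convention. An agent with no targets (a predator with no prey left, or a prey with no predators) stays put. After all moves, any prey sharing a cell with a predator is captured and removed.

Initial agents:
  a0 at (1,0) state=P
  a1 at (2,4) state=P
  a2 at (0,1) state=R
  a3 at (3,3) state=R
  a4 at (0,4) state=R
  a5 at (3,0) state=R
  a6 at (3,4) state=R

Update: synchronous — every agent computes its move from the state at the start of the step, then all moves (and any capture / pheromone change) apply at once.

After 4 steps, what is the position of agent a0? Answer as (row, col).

t=1: a0@(0,0):P a1@(3,4):P a2@(3,1):R a3@(0,3):R a5@(2,0):R a6@(0,4):R
t=2: a0@(3,0):P a1@(0,4):P a2@(2,1):R a3@(1,3):R a5@(1,0):R a6@(1,4):R
t=3: a0@(2,0):P a1@(1,4):P a2@(1,1):R a3@(2,3):R a5@(0,0):R a6@(2,4):R
t=4: a0@(1,0):P a1@(2,4):P a2@(0,1):R a3@(3,3):R a5@(3,0):R a6@(3,4):R

(1, 0)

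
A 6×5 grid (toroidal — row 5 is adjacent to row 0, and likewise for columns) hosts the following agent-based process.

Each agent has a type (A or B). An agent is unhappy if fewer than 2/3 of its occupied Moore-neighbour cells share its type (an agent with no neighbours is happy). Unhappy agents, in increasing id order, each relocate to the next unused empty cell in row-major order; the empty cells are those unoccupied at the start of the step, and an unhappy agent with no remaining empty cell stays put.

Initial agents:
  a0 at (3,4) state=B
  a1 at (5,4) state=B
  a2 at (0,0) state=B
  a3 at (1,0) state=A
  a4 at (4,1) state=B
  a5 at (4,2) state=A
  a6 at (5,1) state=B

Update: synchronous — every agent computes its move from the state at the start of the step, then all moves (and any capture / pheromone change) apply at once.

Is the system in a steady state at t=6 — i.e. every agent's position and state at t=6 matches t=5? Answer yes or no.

t=1: a0@(3,4):B a1@(5,4):B a2@(0,0):B a3@(0,1):A a4@(0,2):B a5@(0,3):A a6@(5,1):B
t=2: a0@(3,4):B a1@(0,4):B a2@(0,0):B a3@(1,0):A a4@(1,1):B a5@(1,2):A a6@(5,1):B
t=3: a0@(3,4):B a1@(0,1):B a2@(0,0):B a3@(0,2):A a4@(0,3):B a5@(1,3):A a6@(5,1):B
t=4: a0@(3,4):B a1@(0,1):B a2@(0,0):B a3@(0,4):A a4@(1,0):B a5@(1,1):A a6@(5,1):B
t=5: a0@(3,4):B a1@(0,1):B a2@(0,2):B a3@(0,3):A a4@(1,2):B a5@(1,3):A a6@(5,1):B
t=6: a0@(3,4):B a1@(0,1):B a2@(0,0):B a3@(0,4):A a4@(1,0):B a5@(1,1):A a6@(5,1):B

no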